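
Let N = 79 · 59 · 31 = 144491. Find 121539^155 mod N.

Mod 79: 121539 ≡ 37; by Fermat, exponent reduces to 155 mod 78 = 77; 37^77 ≡ 47 (mod 79).
Mod 59: 121539 ≡ 58; by Fermat, exponent reduces to 155 mod 58 = 39; 58^39 ≡ 58 (mod 59).
Mod 31: 121539 ≡ 19; by Fermat, exponent reduces to 155 mod 30 = 5; 19^5 ≡ 5 (mod 31).
Combine by CRT: x ≡ 47 (mod 79), x ≡ 58 (mod 59), x ≡ 5 (mod 31) ⇒ x ≡ 49264 (mod 144491).

49264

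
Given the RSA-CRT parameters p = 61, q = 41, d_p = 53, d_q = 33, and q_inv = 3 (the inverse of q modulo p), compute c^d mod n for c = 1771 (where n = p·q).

1210

m₁ = c^(d_p) mod p: c ≡ 2 (mod 61), and 2^53 mod 61 = 51.
m₂ = c^(d_q) mod q: c ≡ 8 (mod 41), and 8^33 mod 41 = 21.
h = q_inv·(m₁ − m₂) mod p = 3·(51 − 21) mod 61 = 29.
m = m₂ + h·q = 21 + 29·41 = 1210.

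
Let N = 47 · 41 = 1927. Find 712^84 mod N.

Mod 47: 712 ≡ 7; by Fermat, exponent reduces to 84 mod 46 = 38; 7^38 ≡ 3 (mod 47).
Mod 41: 712 ≡ 15; by Fermat, exponent reduces to 84 mod 40 = 4; 15^4 ≡ 31 (mod 41).
Combine by CRT: x ≡ 3 (mod 47), x ≡ 31 (mod 41) ⇒ x ≡ 1507 (mod 1927).

1507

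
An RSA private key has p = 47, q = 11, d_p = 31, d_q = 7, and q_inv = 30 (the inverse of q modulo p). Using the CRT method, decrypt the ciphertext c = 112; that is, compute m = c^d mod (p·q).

m₁ = c^(d_p) mod p: c ≡ 18 (mod 47), and 18^31 mod 47 = 14.
m₂ = c^(d_q) mod q: c ≡ 2 (mod 11), and 2^7 mod 11 = 7.
h = q_inv·(m₁ − m₂) mod p = 30·(14 − 7) mod 47 = 22.
m = m₂ + h·q = 7 + 22·11 = 249.

249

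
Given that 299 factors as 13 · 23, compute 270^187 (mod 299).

114

Mod 13: 270 ≡ 10; by Fermat, exponent reduces to 187 mod 12 = 7; 10^7 ≡ 10 (mod 13).
Mod 23: 270 ≡ 17; by Fermat, exponent reduces to 187 mod 22 = 11; 17^11 ≡ 22 (mod 23).
Combine by CRT: x ≡ 10 (mod 13), x ≡ 22 (mod 23) ⇒ x ≡ 114 (mod 299).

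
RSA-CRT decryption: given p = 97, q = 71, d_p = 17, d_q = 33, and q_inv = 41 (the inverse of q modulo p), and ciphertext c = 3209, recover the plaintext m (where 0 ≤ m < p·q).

6507

m₁ = c^(d_p) mod p: c ≡ 8 (mod 97), and 8^17 mod 97 = 8.
m₂ = c^(d_q) mod q: c ≡ 14 (mod 71), and 14^33 mod 71 = 46.
h = q_inv·(m₁ − m₂) mod p = 41·(8 − 46) mod 97 = 91.
m = m₂ + h·q = 46 + 91·71 = 6507.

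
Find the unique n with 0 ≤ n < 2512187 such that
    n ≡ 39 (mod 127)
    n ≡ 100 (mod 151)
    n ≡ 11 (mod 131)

The moduli are pairwise coprime; M = 127·151·131 = 2512187.
M/127 = 19781; 19781 ≡ 96 (mod 127); 96·86 ≡ 1, so inverse 86.
M/151 = 16637; 16637 ≡ 27 (mod 151); 27·28 ≡ 1, so inverse 28.
M/131 = 19177; 19177 ≡ 51 (mod 131); 51·18 ≡ 1, so inverse 18.
n ≡ 39·19781·86 + 100·16637·28 + 11·19177·18 = 116726120.
116726120 mod 2512187 = 1165518.

1165518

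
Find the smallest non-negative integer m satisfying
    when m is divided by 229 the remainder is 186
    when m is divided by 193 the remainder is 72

Combine the congruences pairwise.
From m ≡ 186 (mod 229) write m = 186 + 229t. Substituting into m ≡ 72 (mod 193) gives 229t ≡ 79 (mod 193), and since 36⁻¹ ≡ 59 (mod 193), t ≡ 29. Hence m ≡ 186 + 229·29 = 6827 (mod 44197).

6827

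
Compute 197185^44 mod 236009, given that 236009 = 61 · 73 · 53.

38633

Mod 61: 197185 ≡ 33; 33^44 ≡ 20 (mod 61).
Mod 73: 197185 ≡ 12; 12^44 ≡ 16 (mod 73).
Mod 53: 197185 ≡ 25; 25^44 ≡ 49 (mod 53).
Combine by CRT: x ≡ 20 (mod 61), x ≡ 16 (mod 73), x ≡ 49 (mod 53) ⇒ x ≡ 38633 (mod 236009).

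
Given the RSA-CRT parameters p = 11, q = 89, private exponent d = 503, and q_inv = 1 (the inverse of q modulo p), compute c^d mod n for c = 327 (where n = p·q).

d_p = d mod (p−1) = 503 mod 10 = 3; d_q = d mod (q−1) = 63.
m₁ = c^(d_p) mod p: c ≡ 8 (mod 11), and 8^3 mod 11 = 6.
m₂ = c^(d_q) mod q: c ≡ 60 (mod 89), and 60^63 mod 89 = 48.
h = q_inv·(m₁ − m₂) mod p = 1·(6 − 48) mod 11 = 2.
m = m₂ + h·q = 48 + 2·89 = 226.

226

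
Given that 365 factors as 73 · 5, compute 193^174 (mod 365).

Mod 73: 193 ≡ 47; by Fermat, exponent reduces to 174 mod 72 = 30; 47^30 ≡ 49 (mod 73).
Mod 5: 193 ≡ 3; by Fermat, exponent reduces to 174 mod 4 = 2; 3^2 ≡ 4 (mod 5).
Combine by CRT: x ≡ 49 (mod 73), x ≡ 4 (mod 5) ⇒ x ≡ 49 (mod 365).

49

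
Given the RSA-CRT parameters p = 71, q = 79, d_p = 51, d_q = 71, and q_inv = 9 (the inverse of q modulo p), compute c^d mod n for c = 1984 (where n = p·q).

914

m₁ = c^(d_p) mod p: c ≡ 67 (mod 71), and 67^51 mod 71 = 62.
m₂ = c^(d_q) mod q: c ≡ 9 (mod 79), and 9^71 mod 79 = 45.
h = q_inv·(m₁ − m₂) mod p = 9·(62 − 45) mod 71 = 11.
m = m₂ + h·q = 45 + 11·79 = 914.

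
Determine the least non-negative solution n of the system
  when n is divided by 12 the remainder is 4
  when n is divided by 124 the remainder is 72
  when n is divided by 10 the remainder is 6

gcd(12, 124) = 4 and 4 | (72 − 4), so the pair is consistent; merging gives n ≡ 196 (mod 372), where 372 = lcm(12, 124).
gcd(372, 10) = 2 and 2 | (6 − 196), so the pair is consistent; merging gives n ≡ 196 (mod 1860), where 1860 = lcm(372, 10).
The solution is unique modulo lcm(12, 124, 10) = 1860.

196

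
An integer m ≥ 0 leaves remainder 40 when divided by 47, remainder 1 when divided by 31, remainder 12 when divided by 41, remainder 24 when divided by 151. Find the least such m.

6417373

The moduli are pairwise coprime; N = 47·31·41·151 = 9020287.
N/47 = 191921; 191921 ≡ 20 (mod 47); 20·40 ≡ 1, so inverse 40.
N/31 = 290977; 290977 ≡ 11 (mod 31); 11·17 ≡ 1, so inverse 17.
N/41 = 220007; 220007 ≡ 1 (mod 41), inverse 1.
N/151 = 59737; 59737 ≡ 92 (mod 151); 92·87 ≡ 1, so inverse 87.
m ≡ 40·191921·40 + 1·290977·17 + 12·220007·1 + 24·59737·87 = 439391149.
439391149 mod 9020287 = 6417373.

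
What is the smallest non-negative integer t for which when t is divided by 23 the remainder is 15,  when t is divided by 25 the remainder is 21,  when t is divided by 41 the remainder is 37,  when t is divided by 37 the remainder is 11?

From t ≡ 15 (mod 23) write t = 15 + 23s. Substituting into t ≡ 21 (mod 25) gives 23s ≡ 6 (mod 25), and since 23⁻¹ ≡ 12 (mod 25), s ≡ 22. Hence t ≡ 15 + 23·22 = 521 (mod 575).
From t ≡ 521 (mod 575) write t = 521 + 575s. Substituting into t ≡ 37 (mod 41) gives 575s ≡ 8 (mod 41), and since 1⁻¹ ≡ 1 (mod 41), s ≡ 8. Hence t ≡ 521 + 575·8 = 5121 (mod 23575).
From t ≡ 5121 (mod 23575) write t = 5121 + 23575s. Substituting into t ≡ 11 (mod 37) gives 23575s ≡ 33 (mod 37), and since 6⁻¹ ≡ 31 (mod 37), s ≡ 24. Hence t ≡ 5121 + 23575·24 = 570921 (mod 872275).

570921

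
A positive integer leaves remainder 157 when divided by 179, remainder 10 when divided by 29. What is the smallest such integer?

3200

From m ≡ 157 (mod 179) write m = 157 + 179t. Substituting into m ≡ 10 (mod 29) gives 179t ≡ 27 (mod 29), and since 5⁻¹ ≡ 6 (mod 29), t ≡ 17. Hence m ≡ 157 + 179·17 = 3200 (mod 5191).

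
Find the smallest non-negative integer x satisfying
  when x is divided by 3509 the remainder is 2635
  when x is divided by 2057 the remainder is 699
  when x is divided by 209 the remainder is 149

634255

gcd(3509, 2057) = 121 and 121 | (699 − 2635), so the pair is consistent; merging gives x ≡ 37725 (mod 59653), where 59653 = lcm(3509, 2057).
gcd(59653, 209) = 11 and 11 | (149 − 37725), so the pair is consistent; merging gives x ≡ 634255 (mod 1133407), where 1133407 = lcm(59653, 209).
The solution is unique modulo lcm(3509, 2057, 209) = 1133407.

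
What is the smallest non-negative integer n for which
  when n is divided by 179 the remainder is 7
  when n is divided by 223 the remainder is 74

33301

From n ≡ 7 (mod 179) write n = 7 + 179t. Substituting into n ≡ 74 (mod 223) gives 179t ≡ 67 (mod 223), and since 179⁻¹ ≡ 76 (mod 223), t ≡ 186. Hence n ≡ 7 + 179·186 = 33301 (mod 39917).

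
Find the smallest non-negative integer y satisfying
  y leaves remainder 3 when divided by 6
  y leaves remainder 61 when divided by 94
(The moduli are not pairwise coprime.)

249

gcd(6, 94) = 2 and 2 | (61 − 3), so the pair is consistent; merging gives y ≡ 249 (mod 282), where 282 = lcm(6, 94).
The solution is unique modulo lcm(6, 94) = 282.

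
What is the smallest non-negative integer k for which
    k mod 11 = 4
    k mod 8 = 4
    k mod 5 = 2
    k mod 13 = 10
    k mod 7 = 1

From k ≡ 4 (mod 11) write k = 4 + 11t. Substituting into k ≡ 4 (mod 8) gives 11t ≡ 0 (mod 8), and since 3⁻¹ ≡ 3 (mod 8), t ≡ 0. Hence k ≡ 4 + 11·0 = 4 (mod 88).
From k ≡ 4 (mod 88) write k = 4 + 88t. Substituting into k ≡ 2 (mod 5) gives 88t ≡ 3 (mod 5), and since 3⁻¹ ≡ 2 (mod 5), t ≡ 1. Hence k ≡ 4 + 88·1 = 92 (mod 440).
From k ≡ 92 (mod 440) write k = 92 + 440t. Substituting into k ≡ 10 (mod 13) gives 440t ≡ 9 (mod 13), and since 11⁻¹ ≡ 6 (mod 13), t ≡ 2. Hence k ≡ 92 + 440·2 = 972 (mod 5720).
From k ≡ 972 (mod 5720) write k = 972 + 5720t. Substituting into k ≡ 1 (mod 7) gives 5720t ≡ 2 (mod 7), and since 1⁻¹ ≡ 1 (mod 7), t ≡ 2. Hence k ≡ 972 + 5720·2 = 12412 (mod 40040).

12412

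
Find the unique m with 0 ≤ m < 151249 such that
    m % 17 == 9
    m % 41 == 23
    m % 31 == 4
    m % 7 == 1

20154

Combine the congruences pairwise.
From m ≡ 9 (mod 17) write m = 9 + 17t. Substituting into m ≡ 23 (mod 41) gives 17t ≡ 14 (mod 41), and since 17⁻¹ ≡ 29 (mod 41), t ≡ 37. Hence m ≡ 9 + 17·37 = 638 (mod 697).
From m ≡ 638 (mod 697) write m = 638 + 697t. Substituting into m ≡ 4 (mod 31) gives 697t ≡ 17 (mod 31), and since 15⁻¹ ≡ 29 (mod 31), t ≡ 28. Hence m ≡ 638 + 697·28 = 20154 (mod 21607).
From m ≡ 20154 (mod 21607) write m = 20154 + 21607t. Substituting into m ≡ 1 (mod 7) gives 21607t ≡ 0 (mod 7), and since 5⁻¹ ≡ 3 (mod 7), t ≡ 0. Hence m ≡ 20154 + 21607·0 = 20154 (mod 151249).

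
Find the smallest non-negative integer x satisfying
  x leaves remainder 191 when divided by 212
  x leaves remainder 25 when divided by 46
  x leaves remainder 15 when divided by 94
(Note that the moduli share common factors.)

214523

gcd(212, 46) = 2 and 2 | (25 − 191), so the pair is consistent; merging gives x ≡ 4855 (mod 4876), where 4876 = lcm(212, 46).
gcd(4876, 94) = 2 and 2 | (15 − 4855), so the pair is consistent; merging gives x ≡ 214523 (mod 229172), where 229172 = lcm(4876, 94).
The solution is unique modulo lcm(212, 46, 94) = 229172.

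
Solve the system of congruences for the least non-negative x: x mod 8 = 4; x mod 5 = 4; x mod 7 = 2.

From x ≡ 4 (mod 8) write x = 4 + 8t. Substituting into x ≡ 4 (mod 5) gives 8t ≡ 0 (mod 5), and since 3⁻¹ ≡ 2 (mod 5), t ≡ 0. Hence x ≡ 4 + 8·0 = 4 (mod 40).
From x ≡ 4 (mod 40) write x = 4 + 40t. Substituting into x ≡ 2 (mod 7) gives 40t ≡ 5 (mod 7), and since 5⁻¹ ≡ 3 (mod 7), t ≡ 1. Hence x ≡ 4 + 40·1 = 44 (mod 280).

44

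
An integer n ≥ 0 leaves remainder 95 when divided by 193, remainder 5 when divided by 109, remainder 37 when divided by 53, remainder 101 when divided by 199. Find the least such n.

The moduli are pairwise coprime; M = 193·109·53·199 = 221877239.
M/193 = 1149623; 1149623 ≡ 115 (mod 193); 115·47 ≡ 1, so inverse 47.
M/109 = 2035571; 2035571 ≡ 105 (mod 109); 105·27 ≡ 1, so inverse 27.
M/53 = 4186363; 4186363 ≡ 52 (mod 53); 52·52 ≡ 1, so inverse 52.
M/199 = 1114961; 1114961 ≡ 163 (mod 199); 163·105 ≡ 1, so inverse 105.
n ≡ 95·1149623·47 + 5·2035571·27 + 37·4186363·52 + 101·1114961·105 = 25286592597.
25286592597 mod 221877239 = 214464590.

214464590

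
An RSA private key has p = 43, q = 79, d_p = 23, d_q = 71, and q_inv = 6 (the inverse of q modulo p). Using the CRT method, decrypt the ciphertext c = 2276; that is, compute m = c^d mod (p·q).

2933

m₁ = c^(d_p) mod p: c ≡ 40 (mod 43), and 40^23 mod 43 = 9.
m₂ = c^(d_q) mod q: c ≡ 64 (mod 79), and 64^71 mod 79 = 10.
h = q_inv·(m₁ − m₂) mod p = 6·(9 − 10) mod 43 = 37.
m = m₂ + h·q = 10 + 37·79 = 2933.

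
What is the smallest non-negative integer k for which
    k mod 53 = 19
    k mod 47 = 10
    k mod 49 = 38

The moduli are pairwise coprime; N = 53·47·49 = 122059.
N/53 = 2303; 2303 ≡ 24 (mod 53); 24·42 ≡ 1, so inverse 42.
N/47 = 2597; 2597 ≡ 12 (mod 47); 12·4 ≡ 1, so inverse 4.
N/49 = 2491; 2491 ≡ 41 (mod 49); 41·6 ≡ 1, so inverse 6.
k ≡ 19·2303·42 + 10·2597·4 + 38·2491·6 = 2509622.
2509622 mod 122059 = 68442.

68442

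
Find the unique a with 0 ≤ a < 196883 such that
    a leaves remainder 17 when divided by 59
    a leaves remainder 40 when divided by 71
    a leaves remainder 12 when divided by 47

The moduli are pairwise coprime; N = 59·71·47 = 196883.
N/59 = 3337; 3337 ≡ 33 (mod 59); 33·34 ≡ 1, so inverse 34.
N/71 = 2773; 2773 ≡ 4 (mod 71); 4·18 ≡ 1, so inverse 18.
N/47 = 4189; 4189 ≡ 6 (mod 47); 6·8 ≡ 1, so inverse 8.
a ≡ 17·3337·34 + 40·2773·18 + 12·4189·8 = 4327490.
4327490 mod 196883 = 192947.

192947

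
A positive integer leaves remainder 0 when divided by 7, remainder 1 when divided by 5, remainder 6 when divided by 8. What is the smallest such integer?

126

From x ≡ 0 (mod 7) write x = 0 + 7t. Substituting into x ≡ 1 (mod 5) gives 7t ≡ 1 (mod 5), and since 2⁻¹ ≡ 3 (mod 5), t ≡ 3. Hence x ≡ 0 + 7·3 = 21 (mod 35).
From x ≡ 21 (mod 35) write x = 21 + 35t. Substituting into x ≡ 6 (mod 8) gives 35t ≡ 1 (mod 8), and since 3⁻¹ ≡ 3 (mod 8), t ≡ 3. Hence x ≡ 21 + 35·3 = 126 (mod 280).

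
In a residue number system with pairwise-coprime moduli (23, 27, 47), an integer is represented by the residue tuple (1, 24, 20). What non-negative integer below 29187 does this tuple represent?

From x ≡ 1 (mod 23) write x = 1 + 23t. Substituting into x ≡ 24 (mod 27) gives 23t ≡ 23 (mod 27), and since 23⁻¹ ≡ 20 (mod 27), t ≡ 1. Hence x ≡ 1 + 23·1 = 24 (mod 621).
From x ≡ 24 (mod 621) write x = 24 + 621t. Substituting into x ≡ 20 (mod 47) gives 621t ≡ 43 (mod 47), and since 10⁻¹ ≡ 33 (mod 47), t ≡ 9. Hence x ≡ 24 + 621·9 = 5613 (mod 29187).

5613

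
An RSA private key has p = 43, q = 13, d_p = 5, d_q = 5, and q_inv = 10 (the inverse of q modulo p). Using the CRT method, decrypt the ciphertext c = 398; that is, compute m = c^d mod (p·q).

m₁ = c^(d_p) mod p: c ≡ 11 (mod 43), and 11^5 mod 43 = 16.
m₂ = c^(d_q) mod q: c ≡ 8 (mod 13), and 8^5 mod 13 = 8.
h = q_inv·(m₁ − m₂) mod p = 10·(16 − 8) mod 43 = 37.
m = m₂ + h·q = 8 + 37·13 = 489.

489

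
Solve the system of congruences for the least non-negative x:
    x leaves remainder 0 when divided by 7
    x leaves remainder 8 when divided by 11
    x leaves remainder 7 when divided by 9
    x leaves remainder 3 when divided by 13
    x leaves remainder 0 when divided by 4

The moduli are pairwise coprime; N = 7·11·9·13·4 = 36036.
N/7 = 5148; 5148 ≡ 3 (mod 7); 3·5 ≡ 1, so inverse 5.
N/11 = 3276; 3276 ≡ 9 (mod 11); 9·5 ≡ 1, so inverse 5.
N/9 = 4004; 4004 ≡ 8 (mod 9); 8·8 ≡ 1, so inverse 8.
N/13 = 2772; 2772 ≡ 3 (mod 13); 3·9 ≡ 1, so inverse 9.
N/4 = 9009; 9009 ≡ 1 (mod 4), inverse 1.
x ≡ 0·5148·5 + 8·3276·5 + 7·4004·8 + 3·2772·9 + 0·9009·1 = 430108.
430108 mod 36036 = 33712.

33712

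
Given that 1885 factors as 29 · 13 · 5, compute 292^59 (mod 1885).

1168

Mod 29: 292 ≡ 2; by Fermat, exponent reduces to 59 mod 28 = 3; 2^3 ≡ 8 (mod 29).
Mod 13: 292 ≡ 6; by Fermat, exponent reduces to 59 mod 12 = 11; 6^11 ≡ 11 (mod 13).
Mod 5: 292 ≡ 2; by Fermat, exponent reduces to 59 mod 4 = 3; 2^3 ≡ 3 (mod 5).
Combine by CRT: x ≡ 8 (mod 29), x ≡ 11 (mod 13), x ≡ 3 (mod 5) ⇒ x ≡ 1168 (mod 1885).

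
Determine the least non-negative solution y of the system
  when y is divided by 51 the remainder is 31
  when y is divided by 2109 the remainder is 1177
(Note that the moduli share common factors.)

22267

gcd(51, 2109) = 3 and 3 | (1177 − 31), so the pair is consistent; merging gives y ≡ 22267 (mod 35853), where 35853 = lcm(51, 2109).
The solution is unique modulo lcm(51, 2109) = 35853.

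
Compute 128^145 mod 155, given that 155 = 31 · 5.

Mod 31: 128 ≡ 4; by Fermat, exponent reduces to 145 mod 30 = 25; 4^25 ≡ 1 (mod 31).
Mod 5: 128 ≡ 3; by Fermat, exponent reduces to 145 mod 4 = 1; 3^1 ≡ 3 (mod 5).
Combine by CRT: x ≡ 1 (mod 31), x ≡ 3 (mod 5) ⇒ x ≡ 63 (mod 155).

63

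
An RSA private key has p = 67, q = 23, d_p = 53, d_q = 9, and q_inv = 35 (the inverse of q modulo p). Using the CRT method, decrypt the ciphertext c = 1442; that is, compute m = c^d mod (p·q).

1204

m₁ = c^(d_p) mod p: c ≡ 35 (mod 67), and 35^53 mod 67 = 65.
m₂ = c^(d_q) mod q: c ≡ 16 (mod 23), and 16^9 mod 23 = 8.
h = q_inv·(m₁ − m₂) mod p = 35·(65 − 8) mod 67 = 52.
m = m₂ + h·q = 8 + 52·23 = 1204.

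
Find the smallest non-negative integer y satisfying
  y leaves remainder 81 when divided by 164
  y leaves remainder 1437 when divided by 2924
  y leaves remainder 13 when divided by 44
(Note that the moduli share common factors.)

314305

gcd(164, 2924) = 4 and 4 | (1437 − 81), so the pair is consistent; merging gives y ≡ 74537 (mod 119884), where 119884 = lcm(164, 2924).
gcd(119884, 44) = 4 and 4 | (13 − 74537), so the pair is consistent; merging gives y ≡ 314305 (mod 1318724), where 1318724 = lcm(119884, 44).
The solution is unique modulo lcm(164, 2924, 44) = 1318724.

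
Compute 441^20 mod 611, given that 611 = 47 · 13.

Mod 47: 441 ≡ 18; 18^20 ≡ 12 (mod 47).
Mod 13: 441 ≡ 12; by Fermat, exponent reduces to 20 mod 12 = 8; 12^8 ≡ 1 (mod 13).
Combine by CRT: x ≡ 12 (mod 47), x ≡ 1 (mod 13) ⇒ x ≡ 482 (mod 611).

482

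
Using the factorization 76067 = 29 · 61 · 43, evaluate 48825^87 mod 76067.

Mod 29: 48825 ≡ 18; by Fermat, exponent reduces to 87 mod 28 = 3; 18^3 ≡ 3 (mod 29).
Mod 61: 48825 ≡ 25; by Fermat, exponent reduces to 87 mod 60 = 27; 25^27 ≡ 34 (mod 61).
Mod 43: 48825 ≡ 20; by Fermat, exponent reduces to 87 mod 42 = 3; 20^3 ≡ 2 (mod 43).
Combine by CRT: x ≡ 3 (mod 29), x ≡ 34 (mod 61), x ≡ 2 (mod 43) ⇒ x ≡ 44808 (mod 76067).

44808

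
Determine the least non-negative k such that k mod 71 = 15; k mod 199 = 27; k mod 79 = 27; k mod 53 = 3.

The moduli are pairwise coprime; N = 71·199·79·53 = 59158123.
N/71 = 833213; 833213 ≡ 28 (mod 71); 28·33 ≡ 1, so inverse 33.
N/199 = 297277; 297277 ≡ 170 (mod 199); 170·48 ≡ 1, so inverse 48.
N/79 = 748837; 748837 ≡ 75 (mod 79); 75·59 ≡ 1, so inverse 59.
N/53 = 1116191; 1116191 ≡ 11 (mod 53); 11·29 ≡ 1, so inverse 29.
k ≡ 15·833213·33 + 27·297277·48 + 27·748837·59 + 3·1116191·29 = 2087717385.
2087717385 mod 59158123 = 17183080.

17183080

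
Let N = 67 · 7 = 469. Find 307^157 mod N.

Mod 67: 307 ≡ 39; by Fermat, exponent reduces to 157 mod 66 = 25; 39^25 ≡ 17 (mod 67).
Mod 7: 307 ≡ 6; by Fermat, exponent reduces to 157 mod 6 = 1; 6^1 ≡ 6 (mod 7).
Combine by CRT: x ≡ 17 (mod 67), x ≡ 6 (mod 7) ⇒ x ≡ 419 (mod 469).

419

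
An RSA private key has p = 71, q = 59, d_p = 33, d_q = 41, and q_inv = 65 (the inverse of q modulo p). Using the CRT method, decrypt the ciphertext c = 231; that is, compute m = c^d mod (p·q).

726

m₁ = c^(d_p) mod p: c ≡ 18 (mod 71), and 18^33 mod 71 = 16.
m₂ = c^(d_q) mod q: c ≡ 54 (mod 59), and 54^41 mod 59 = 18.
h = q_inv·(m₁ − m₂) mod p = 65·(16 − 18) mod 71 = 12.
m = m₂ + h·q = 18 + 12·59 = 726.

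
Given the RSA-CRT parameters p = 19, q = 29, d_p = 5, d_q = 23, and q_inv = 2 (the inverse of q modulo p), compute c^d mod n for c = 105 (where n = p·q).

m₁ = c^(d_p) mod p: c ≡ 10 (mod 19), and 10^5 mod 19 = 3.
m₂ = c^(d_q) mod q: c ≡ 18 (mod 29), and 18^23 mod 29 = 2.
h = q_inv·(m₁ − m₂) mod p = 2·(3 − 2) mod 19 = 2.
m = m₂ + h·q = 2 + 2·29 = 60.

60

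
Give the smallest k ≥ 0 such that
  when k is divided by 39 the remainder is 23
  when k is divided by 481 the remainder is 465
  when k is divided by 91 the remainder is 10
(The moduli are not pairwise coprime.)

7199

gcd(39, 481) = 13 and 13 | (465 − 23), so the pair is consistent; merging gives k ≡ 1427 (mod 1443), where 1443 = lcm(39, 481).
gcd(1443, 91) = 13 and 13 | (10 − 1427), so the pair is consistent; merging gives k ≡ 7199 (mod 10101), where 10101 = lcm(1443, 91).
The solution is unique modulo lcm(39, 481, 91) = 10101.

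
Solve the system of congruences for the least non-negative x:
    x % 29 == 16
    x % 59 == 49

1524

Combine the congruences pairwise.
From x ≡ 16 (mod 29) write x = 16 + 29t. Substituting into x ≡ 49 (mod 59) gives 29t ≡ 33 (mod 59), and since 29⁻¹ ≡ 57 (mod 59), t ≡ 52. Hence x ≡ 16 + 29·52 = 1524 (mod 1711).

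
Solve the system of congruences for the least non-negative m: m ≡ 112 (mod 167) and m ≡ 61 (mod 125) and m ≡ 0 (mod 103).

Combine the congruences pairwise.
From m ≡ 112 (mod 167) write m = 112 + 167t. Substituting into m ≡ 61 (mod 125) gives 167t ≡ 74 (mod 125), and since 42⁻¹ ≡ 3 (mod 125), t ≡ 97. Hence m ≡ 112 + 167·97 = 16311 (mod 20875).
From m ≡ 16311 (mod 20875) write m = 16311 + 20875t. Substituting into m ≡ 0 (mod 103) gives 20875t ≡ 66 (mod 103), and since 69⁻¹ ≡ 3 (mod 103), t ≡ 95. Hence m ≡ 16311 + 20875·95 = 1999436 (mod 2150125).

1999436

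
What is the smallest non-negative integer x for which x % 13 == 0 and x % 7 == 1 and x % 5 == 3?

From x ≡ 0 (mod 13) write x = 0 + 13t. Substituting into x ≡ 1 (mod 7) gives 13t ≡ 1 (mod 7), and since 6⁻¹ ≡ 6 (mod 7), t ≡ 6. Hence x ≡ 0 + 13·6 = 78 (mod 91).
From x ≡ 78 (mod 91) write x = 78 + 91t. Substituting into x ≡ 3 (mod 5) gives 91t ≡ 0 (mod 5), and since 1⁻¹ ≡ 1 (mod 5), t ≡ 0. Hence x ≡ 78 + 91·0 = 78 (mod 455).

78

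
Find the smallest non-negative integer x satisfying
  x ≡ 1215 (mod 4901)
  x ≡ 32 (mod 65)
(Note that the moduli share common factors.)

gcd(4901, 65) = 13 and 13 | (32 − 1215), so the pair is consistent; merging gives x ≡ 11017 (mod 24505), where 24505 = lcm(4901, 65).
The solution is unique modulo lcm(4901, 65) = 24505.

11017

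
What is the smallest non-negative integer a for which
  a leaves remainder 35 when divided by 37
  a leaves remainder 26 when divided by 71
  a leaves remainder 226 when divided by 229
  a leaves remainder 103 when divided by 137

The moduli are pairwise coprime; N = 37·71·229·137 = 82416871.
N/37 = 2227483; 2227483 ≡ 9 (mod 37); 9·33 ≡ 1, so inverse 33.
N/71 = 1160801; 1160801 ≡ 22 (mod 71); 22·42 ≡ 1, so inverse 42.
N/229 = 359899; 359899 ≡ 140 (mod 229); 140·18 ≡ 1, so inverse 18.
N/137 = 601583; 601583 ≡ 16 (mod 137); 16·60 ≡ 1, so inverse 60.
a ≡ 35·2227483·33 + 26·1160801·42 + 226·359899·18 + 103·601583·60 = 9022189629.
9022189629 mod 82416871 = 38750690.

38750690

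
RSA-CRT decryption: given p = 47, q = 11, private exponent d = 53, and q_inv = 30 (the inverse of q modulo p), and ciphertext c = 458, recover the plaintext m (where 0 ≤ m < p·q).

d_p = d mod (p−1) = 53 mod 46 = 7; d_q = d mod (q−1) = 3.
m₁ = c^(d_p) mod p: c ≡ 35 (mod 47), and 35^7 mod 47 = 5.
m₂ = c^(d_q) mod q: c ≡ 7 (mod 11), and 7^3 mod 11 = 2.
h = q_inv·(m₁ − m₂) mod p = 30·(5 − 2) mod 47 = 43.
m = m₂ + h·q = 2 + 43·11 = 475.

475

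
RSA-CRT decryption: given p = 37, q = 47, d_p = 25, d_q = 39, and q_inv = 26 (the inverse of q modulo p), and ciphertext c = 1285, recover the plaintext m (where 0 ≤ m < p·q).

730

m₁ = c^(d_p) mod p: c ≡ 27 (mod 37), and 27^25 mod 37 = 27.
m₂ = c^(d_q) mod q: c ≡ 16 (mod 47), and 16^39 mod 47 = 25.
h = q_inv·(m₁ − m₂) mod p = 26·(27 − 25) mod 37 = 15.
m = m₂ + h·q = 25 + 15·47 = 730.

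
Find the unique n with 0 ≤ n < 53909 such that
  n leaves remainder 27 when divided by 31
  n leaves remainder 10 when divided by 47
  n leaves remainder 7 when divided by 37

46775

From n ≡ 27 (mod 31) write n = 27 + 31t. Substituting into n ≡ 10 (mod 47) gives 31t ≡ 30 (mod 47), and since 31⁻¹ ≡ 44 (mod 47), t ≡ 4. Hence n ≡ 27 + 31·4 = 151 (mod 1457).
From n ≡ 151 (mod 1457) write n = 151 + 1457t. Substituting into n ≡ 7 (mod 37) gives 1457t ≡ 4 (mod 37), and since 14⁻¹ ≡ 8 (mod 37), t ≡ 32. Hence n ≡ 151 + 1457·32 = 46775 (mod 53909).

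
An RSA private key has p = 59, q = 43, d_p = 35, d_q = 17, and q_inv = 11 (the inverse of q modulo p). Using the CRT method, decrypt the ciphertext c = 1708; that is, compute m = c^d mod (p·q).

m₁ = c^(d_p) mod p: c ≡ 56 (mod 59), and 56^35 mod 59 = 38.
m₂ = c^(d_q) mod q: c ≡ 31 (mod 43), and 31^17 mod 43 = 13.
h = q_inv·(m₁ − m₂) mod p = 11·(38 − 13) mod 59 = 39.
m = m₂ + h·q = 13 + 39·43 = 1690.

1690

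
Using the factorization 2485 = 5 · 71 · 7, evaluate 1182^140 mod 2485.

Mod 5: 1182 ≡ 2; since 4 | 140, by Fermat 2^140 ≡ 1 (mod 5).
Mod 71: 1182 ≡ 46; since 70 | 140, by Fermat 46^140 ≡ 1 (mod 71).
Mod 7: 1182 ≡ 6; by Fermat, exponent reduces to 140 mod 6 = 2; 6^2 ≡ 1 (mod 7).
Combine by CRT: x ≡ 1 (mod 5), x ≡ 1 (mod 71), x ≡ 1 (mod 7) ⇒ x ≡ 1 (mod 2485).

1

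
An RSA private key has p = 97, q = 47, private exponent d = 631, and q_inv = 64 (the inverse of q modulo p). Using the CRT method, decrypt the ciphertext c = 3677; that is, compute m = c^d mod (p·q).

d_p = d mod (p−1) = 631 mod 96 = 55; d_q = d mod (q−1) = 33.
m₁ = c^(d_p) mod p: c ≡ 88 (mod 97), and 88^55 mod 97 = 4.
m₂ = c^(d_q) mod q: c ≡ 11 (mod 47), and 11^33 mod 47 = 5.
h = q_inv·(m₁ − m₂) mod p = 64·(4 − 5) mod 97 = 33.
m = m₂ + h·q = 5 + 33·47 = 1556.

1556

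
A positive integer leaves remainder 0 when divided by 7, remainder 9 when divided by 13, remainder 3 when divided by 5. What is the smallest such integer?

From x ≡ 0 (mod 7) write x = 0 + 7t. Substituting into x ≡ 9 (mod 13) gives 7t ≡ 9 (mod 13), and since 7⁻¹ ≡ 2 (mod 13), t ≡ 5. Hence x ≡ 0 + 7·5 = 35 (mod 91).
From x ≡ 35 (mod 91) write x = 35 + 91t. Substituting into x ≡ 3 (mod 5) gives 91t ≡ 3 (mod 5), and since 1⁻¹ ≡ 1 (mod 5), t ≡ 3. Hence x ≡ 35 + 91·3 = 308 (mod 455).

308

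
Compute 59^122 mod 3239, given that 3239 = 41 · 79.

Mod 41: 59 ≡ 18; by Fermat, exponent reduces to 122 mod 40 = 2; 18^2 ≡ 37 (mod 41).
Mod 79: 59 ≡ 59; by Fermat, exponent reduces to 122 mod 78 = 44; 59^44 ≡ 26 (mod 79).
Combine by CRT: x ≡ 37 (mod 41), x ≡ 26 (mod 79) ⇒ x ≡ 816 (mod 3239).

816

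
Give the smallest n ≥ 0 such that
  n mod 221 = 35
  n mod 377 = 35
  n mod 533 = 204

83352

Combine the congruences pairwise.
gcd(221, 377) = 13 and 13 | (35 − 35), so the pair is consistent; merging gives n ≡ 35 (mod 6409), where 6409 = lcm(221, 377).
gcd(6409, 533) = 13 and 13 | (204 − 35), so the pair is consistent; merging gives n ≡ 83352 (mod 262769), where 262769 = lcm(6409, 533).
The solution is unique modulo lcm(221, 377, 533) = 262769.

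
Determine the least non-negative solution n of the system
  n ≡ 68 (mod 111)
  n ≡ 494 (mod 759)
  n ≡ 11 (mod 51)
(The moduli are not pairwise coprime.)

gcd(111, 759) = 3 and 3 | (494 − 68), so the pair is consistent; merging gives n ≡ 27818 (mod 28083), where 28083 = lcm(111, 759).
gcd(28083, 51) = 3 and 3 | (11 − 27818), so the pair is consistent; merging gives n ≡ 364814 (mod 477411), where 477411 = lcm(28083, 51).
The solution is unique modulo lcm(111, 759, 51) = 477411.

364814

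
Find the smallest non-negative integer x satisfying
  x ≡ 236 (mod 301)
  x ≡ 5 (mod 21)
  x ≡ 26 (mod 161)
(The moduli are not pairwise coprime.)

10169

gcd(301, 21) = 7 and 7 | (5 − 236), so the pair is consistent; merging gives x ≡ 236 (mod 903), where 903 = lcm(301, 21).
gcd(903, 161) = 7 and 7 | (26 − 236), so the pair is consistent; merging gives x ≡ 10169 (mod 20769), where 20769 = lcm(903, 161).
The solution is unique modulo lcm(301, 21, 161) = 20769.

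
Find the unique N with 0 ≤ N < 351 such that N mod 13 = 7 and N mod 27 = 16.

124

From N ≡ 7 (mod 13) write N = 7 + 13t. Substituting into N ≡ 16 (mod 27) gives 13t ≡ 9 (mod 27), and since 13⁻¹ ≡ 25 (mod 27), t ≡ 9. Hence N ≡ 7 + 13·9 = 124 (mod 351).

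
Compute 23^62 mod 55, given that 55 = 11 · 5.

Mod 11: 23 ≡ 1; by Fermat, exponent reduces to 62 mod 10 = 2; 1^2 ≡ 1 (mod 11).
Mod 5: 23 ≡ 3; by Fermat, exponent reduces to 62 mod 4 = 2; 3^2 ≡ 4 (mod 5).
Combine by CRT: x ≡ 1 (mod 11), x ≡ 4 (mod 5) ⇒ x ≡ 34 (mod 55).

34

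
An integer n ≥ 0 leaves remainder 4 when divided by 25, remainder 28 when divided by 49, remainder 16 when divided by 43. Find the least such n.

14679

The moduli are pairwise coprime; M = 25·49·43 = 52675.
M/25 = 2107; 2107 ≡ 7 (mod 25); 7·18 ≡ 1, so inverse 18.
M/49 = 1075; 1075 ≡ 46 (mod 49); 46·16 ≡ 1, so inverse 16.
M/43 = 1225; 1225 ≡ 21 (mod 43); 21·41 ≡ 1, so inverse 41.
n ≡ 4·2107·18 + 28·1075·16 + 16·1225·41 = 1436904.
1436904 mod 52675 = 14679.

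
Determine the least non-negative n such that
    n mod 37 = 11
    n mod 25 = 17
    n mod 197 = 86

73567

Combine the congruences pairwise.
From n ≡ 11 (mod 37) write n = 11 + 37t. Substituting into n ≡ 17 (mod 25) gives 37t ≡ 6 (mod 25), and since 12⁻¹ ≡ 23 (mod 25), t ≡ 13. Hence n ≡ 11 + 37·13 = 492 (mod 925).
From n ≡ 492 (mod 925) write n = 492 + 925t. Substituting into n ≡ 86 (mod 197) gives 925t ≡ 185 (mod 197), and since 137⁻¹ ≡ 174 (mod 197), t ≡ 79. Hence n ≡ 492 + 925·79 = 73567 (mod 182225).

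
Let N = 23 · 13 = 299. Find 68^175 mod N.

68

Mod 23: 68 ≡ 22; by Fermat, exponent reduces to 175 mod 22 = 21; 22^21 ≡ 22 (mod 23).
Mod 13: 68 ≡ 3; by Fermat, exponent reduces to 175 mod 12 = 7; 3^7 ≡ 3 (mod 13).
Combine by CRT: x ≡ 22 (mod 23), x ≡ 3 (mod 13) ⇒ x ≡ 68 (mod 299).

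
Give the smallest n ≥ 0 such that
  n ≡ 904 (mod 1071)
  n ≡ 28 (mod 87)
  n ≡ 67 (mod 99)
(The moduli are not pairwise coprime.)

gcd(1071, 87) = 3 and 3 | (28 − 904), so the pair is consistent; merging gives n ≡ 4117 (mod 31059), where 31059 = lcm(1071, 87).
gcd(31059, 99) = 9 and 9 | (67 − 4117), so the pair is consistent; merging gives n ≡ 221530 (mod 341649), where 341649 = lcm(31059, 99).
The solution is unique modulo lcm(1071, 87, 99) = 341649.

221530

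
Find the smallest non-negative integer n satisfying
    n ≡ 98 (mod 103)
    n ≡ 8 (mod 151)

13900

Combine the congruences pairwise.
From n ≡ 98 (mod 103) write n = 98 + 103t. Substituting into n ≡ 8 (mod 151) gives 103t ≡ 61 (mod 151), and since 103⁻¹ ≡ 22 (mod 151), t ≡ 134. Hence n ≡ 98 + 103·134 = 13900 (mod 15553).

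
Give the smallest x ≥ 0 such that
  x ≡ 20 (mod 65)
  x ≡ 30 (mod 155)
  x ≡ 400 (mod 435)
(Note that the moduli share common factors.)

Combine the congruences pairwise.
gcd(65, 155) = 5 and 5 | (30 − 20), so the pair is consistent; merging gives x ≡ 1580 (mod 2015), where 2015 = lcm(65, 155).
gcd(2015, 435) = 5 and 5 | (400 − 1580), so the pair is consistent; merging gives x ≡ 82180 (mod 175305), where 175305 = lcm(2015, 435).
The solution is unique modulo lcm(65, 155, 435) = 175305.

82180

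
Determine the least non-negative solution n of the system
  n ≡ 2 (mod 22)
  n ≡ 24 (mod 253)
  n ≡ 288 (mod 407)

Combine the congruences pairwise.
gcd(22, 253) = 11 and 11 | (24 − 2), so the pair is consistent; merging gives n ≡ 24 (mod 506), where 506 = lcm(22, 253).
gcd(506, 407) = 11 and 11 | (288 − 24), so the pair is consistent; merging gives n ≡ 7614 (mod 18722), where 18722 = lcm(506, 407).
The solution is unique modulo lcm(22, 253, 407) = 18722.

7614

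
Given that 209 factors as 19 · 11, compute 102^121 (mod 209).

102

Mod 19: 102 ≡ 7; by Fermat, exponent reduces to 121 mod 18 = 13; 7^13 ≡ 7 (mod 19).
Mod 11: 102 ≡ 3; by Fermat, exponent reduces to 121 mod 10 = 1; 3^1 ≡ 3 (mod 11).
Combine by CRT: x ≡ 7 (mod 19), x ≡ 3 (mod 11) ⇒ x ≡ 102 (mod 209).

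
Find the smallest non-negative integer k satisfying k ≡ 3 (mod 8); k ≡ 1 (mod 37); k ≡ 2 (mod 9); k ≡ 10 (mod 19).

Combine the congruences pairwise.
From k ≡ 3 (mod 8) write k = 3 + 8t. Substituting into k ≡ 1 (mod 37) gives 8t ≡ 35 (mod 37), and since 8⁻¹ ≡ 14 (mod 37), t ≡ 9. Hence k ≡ 3 + 8·9 = 75 (mod 296).
From k ≡ 75 (mod 296) write k = 75 + 296t. Substituting into k ≡ 2 (mod 9) gives 296t ≡ 8 (mod 9), and since 8⁻¹ ≡ 8 (mod 9), t ≡ 1. Hence k ≡ 75 + 296·1 = 371 (mod 2664).
From k ≡ 371 (mod 2664) write k = 371 + 2664t. Substituting into k ≡ 10 (mod 19) gives 2664t ≡ 0 (mod 19), and since 4⁻¹ ≡ 5 (mod 19), t ≡ 0. Hence k ≡ 371 + 2664·0 = 371 (mod 50616).

371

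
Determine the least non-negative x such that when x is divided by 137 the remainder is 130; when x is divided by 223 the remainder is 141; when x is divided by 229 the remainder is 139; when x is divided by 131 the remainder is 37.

From x ≡ 130 (mod 137) write x = 130 + 137t. Substituting into x ≡ 141 (mod 223) gives 137t ≡ 11 (mod 223), and since 137⁻¹ ≡ 70 (mod 223), t ≡ 101. Hence x ≡ 130 + 137·101 = 13967 (mod 30551).
From x ≡ 13967 (mod 30551) write x = 13967 + 30551t. Substituting into x ≡ 139 (mod 229) gives 30551t ≡ 141 (mod 229), and since 94⁻¹ ≡ 134 (mod 229), t ≡ 116. Hence x ≡ 13967 + 30551·116 = 3557883 (mod 6996179).
From x ≡ 3557883 (mod 6996179) write x = 3557883 + 6996179t. Substituting into x ≡ 37 (mod 131) gives 6996179t ≡ 114 (mod 131), and since 124⁻¹ ≡ 56 (mod 131), t ≡ 96. Hence x ≡ 3557883 + 6996179·96 = 675191067 (mod 916499449).

675191067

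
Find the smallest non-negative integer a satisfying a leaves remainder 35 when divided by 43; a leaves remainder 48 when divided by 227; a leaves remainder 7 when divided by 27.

112867

From a ≡ 35 (mod 43) write a = 35 + 43t. Substituting into a ≡ 48 (mod 227) gives 43t ≡ 13 (mod 227), and since 43⁻¹ ≡ 132 (mod 227), t ≡ 127. Hence a ≡ 35 + 43·127 = 5496 (mod 9761).
From a ≡ 5496 (mod 9761) write a = 5496 + 9761t. Substituting into a ≡ 7 (mod 27) gives 9761t ≡ 19 (mod 27), and since 14⁻¹ ≡ 2 (mod 27), t ≡ 11. Hence a ≡ 5496 + 9761·11 = 112867 (mod 263547).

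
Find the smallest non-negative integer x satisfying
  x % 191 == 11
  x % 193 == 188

Combine the congruences pairwise.
From x ≡ 11 (mod 191) write x = 11 + 191t. Substituting into x ≡ 188 (mod 193) gives 191t ≡ 177 (mod 193), and since 191⁻¹ ≡ 96 (mod 193), t ≡ 8. Hence x ≡ 11 + 191·8 = 1539 (mod 36863).

1539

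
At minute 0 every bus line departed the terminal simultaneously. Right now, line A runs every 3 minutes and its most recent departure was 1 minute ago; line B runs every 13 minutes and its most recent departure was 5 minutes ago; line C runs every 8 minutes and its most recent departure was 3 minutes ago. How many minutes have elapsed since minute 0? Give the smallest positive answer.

From t ≡ 1 (mod 3) write t = 1 + 3s. Substituting into t ≡ 5 (mod 13) gives 3s ≡ 4 (mod 13), and since 3⁻¹ ≡ 9 (mod 13), s ≡ 10. Hence t ≡ 1 + 3·10 = 31 (mod 39).
From t ≡ 31 (mod 39) write t = 31 + 39s. Substituting into t ≡ 3 (mod 8) gives 39s ≡ 4 (mod 8), and since 7⁻¹ ≡ 7 (mod 8), s ≡ 4. Hence t ≡ 31 + 39·4 = 187 (mod 312).

187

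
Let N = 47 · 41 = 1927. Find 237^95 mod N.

337

Mod 47: 237 ≡ 2; by Fermat, exponent reduces to 95 mod 46 = 3; 2^3 ≡ 8 (mod 47).
Mod 41: 237 ≡ 32; by Fermat, exponent reduces to 95 mod 40 = 15; 32^15 ≡ 9 (mod 41).
Combine by CRT: x ≡ 8 (mod 47), x ≡ 9 (mod 41) ⇒ x ≡ 337 (mod 1927).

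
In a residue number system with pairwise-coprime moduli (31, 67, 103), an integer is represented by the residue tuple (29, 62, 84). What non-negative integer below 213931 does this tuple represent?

The moduli are pairwise coprime; N = 31·67·103 = 213931.
N/31 = 6901; 6901 ≡ 19 (mod 31); 19·18 ≡ 1, so inverse 18.
N/67 = 3193; 3193 ≡ 44 (mod 67); 44·32 ≡ 1, so inverse 32.
N/103 = 2077; 2077 ≡ 17 (mod 103); 17·97 ≡ 1, so inverse 97.
x ≡ 29·6901·18 + 62·3193·32 + 84·2077·97 = 26860630.
26860630 mod 213931 = 119255.

119255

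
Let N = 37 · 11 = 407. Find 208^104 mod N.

Mod 37: 208 ≡ 23; by Fermat, exponent reduces to 104 mod 36 = 32; 23^32 ≡ 26 (mod 37).
Mod 11: 208 ≡ 10; by Fermat, exponent reduces to 104 mod 10 = 4; 10^4 ≡ 1 (mod 11).
Combine by CRT: x ≡ 26 (mod 37), x ≡ 1 (mod 11) ⇒ x ≡ 100 (mod 407).

100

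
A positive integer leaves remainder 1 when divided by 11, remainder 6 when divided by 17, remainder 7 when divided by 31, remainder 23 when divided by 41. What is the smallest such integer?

From a ≡ 1 (mod 11) write a = 1 + 11t. Substituting into a ≡ 6 (mod 17) gives 11t ≡ 5 (mod 17), and since 11⁻¹ ≡ 14 (mod 17), t ≡ 2. Hence a ≡ 1 + 11·2 = 23 (mod 187).
From a ≡ 23 (mod 187) write a = 23 + 187t. Substituting into a ≡ 7 (mod 31) gives 187t ≡ 15 (mod 31), and since 1⁻¹ ≡ 1 (mod 31), t ≡ 15. Hence a ≡ 23 + 187·15 = 2828 (mod 5797).
From a ≡ 2828 (mod 5797) write a = 2828 + 5797t. Substituting into a ≡ 23 (mod 41) gives 5797t ≡ 24 (mod 41), and since 16⁻¹ ≡ 18 (mod 41), t ≡ 22. Hence a ≡ 2828 + 5797·22 = 130362 (mod 237677).

130362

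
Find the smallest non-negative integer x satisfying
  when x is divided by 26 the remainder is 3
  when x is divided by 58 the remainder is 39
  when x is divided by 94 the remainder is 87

7231

gcd(26, 58) = 2 and 2 | (39 − 3), so the pair is consistent; merging gives x ≡ 445 (mod 754), where 754 = lcm(26, 58).
gcd(754, 94) = 2 and 2 | (87 − 445), so the pair is consistent; merging gives x ≡ 7231 (mod 35438), where 35438 = lcm(754, 94).
The solution is unique modulo lcm(26, 58, 94) = 35438.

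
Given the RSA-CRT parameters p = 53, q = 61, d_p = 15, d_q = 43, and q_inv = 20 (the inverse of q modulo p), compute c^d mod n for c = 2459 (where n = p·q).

m₁ = c^(d_p) mod p: c ≡ 21 (mod 53), and 21^15 mod 53 = 20.
m₂ = c^(d_q) mod q: c ≡ 19 (mod 61), and 19^43 mod 61 = 49.
h = q_inv·(m₁ − m₂) mod p = 20·(20 − 49) mod 53 = 3.
m = m₂ + h·q = 49 + 3·61 = 232.

232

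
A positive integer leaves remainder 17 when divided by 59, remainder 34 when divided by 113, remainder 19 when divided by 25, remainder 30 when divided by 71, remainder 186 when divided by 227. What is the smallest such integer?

2571144969

From N ≡ 17 (mod 59) write N = 17 + 59t. Substituting into N ≡ 34 (mod 113) gives 59t ≡ 17 (mod 113), and since 59⁻¹ ≡ 23 (mod 113), t ≡ 52. Hence N ≡ 17 + 59·52 = 3085 (mod 6667).
From N ≡ 3085 (mod 6667) write N = 3085 + 6667t. Substituting into N ≡ 19 (mod 25) gives 6667t ≡ 9 (mod 25), and since 17⁻¹ ≡ 3 (mod 25), t ≡ 2. Hence N ≡ 3085 + 6667·2 = 16419 (mod 166675).
From N ≡ 16419 (mod 166675) write N = 16419 + 166675t. Substituting into N ≡ 30 (mod 71) gives 166675t ≡ 12 (mod 71), and since 38⁻¹ ≡ 43 (mod 71), t ≡ 19. Hence N ≡ 16419 + 166675·19 = 3183244 (mod 11833925).
From N ≡ 3183244 (mod 11833925) write N = 3183244 + 11833925t. Substituting into N ≡ 186 (mod 227) gives 11833925t ≡ 163 (mod 227), and since 188⁻¹ ≡ 64 (mod 227), t ≡ 217. Hence N ≡ 3183244 + 11833925·217 = 2571144969 (mod 2686300975).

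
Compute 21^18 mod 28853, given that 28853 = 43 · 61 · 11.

Mod 43: 21 ≡ 21; 21^18 ≡ 35 (mod 43).
Mod 61: 21 ≡ 21; 21^18 ≡ 60 (mod 61).
Mod 11: 21 ≡ 10; by Fermat, exponent reduces to 18 mod 10 = 8; 10^8 ≡ 1 (mod 11).
Combine by CRT: x ≡ 35 (mod 43), x ≡ 60 (mod 61), x ≡ 1 (mod 11) ⇒ x ≡ 23728 (mod 28853).

23728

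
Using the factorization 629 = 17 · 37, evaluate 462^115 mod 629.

605

Mod 17: 462 ≡ 3; by Fermat, exponent reduces to 115 mod 16 = 3; 3^3 ≡ 10 (mod 17).
Mod 37: 462 ≡ 18; by Fermat, exponent reduces to 115 mod 36 = 7; 18^7 ≡ 13 (mod 37).
Combine by CRT: x ≡ 10 (mod 17), x ≡ 13 (mod 37) ⇒ x ≡ 605 (mod 629).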